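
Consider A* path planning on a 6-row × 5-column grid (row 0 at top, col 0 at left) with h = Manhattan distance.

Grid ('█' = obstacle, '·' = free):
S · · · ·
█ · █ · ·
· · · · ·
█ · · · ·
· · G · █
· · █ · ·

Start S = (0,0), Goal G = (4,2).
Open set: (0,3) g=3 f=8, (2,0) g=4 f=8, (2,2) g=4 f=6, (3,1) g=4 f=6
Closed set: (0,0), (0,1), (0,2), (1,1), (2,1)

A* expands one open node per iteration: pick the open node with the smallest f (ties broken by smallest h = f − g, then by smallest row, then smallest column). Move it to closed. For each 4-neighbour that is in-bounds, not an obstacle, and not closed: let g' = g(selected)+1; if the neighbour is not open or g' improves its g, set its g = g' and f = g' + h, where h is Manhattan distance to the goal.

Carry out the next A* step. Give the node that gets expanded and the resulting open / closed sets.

step 1: expand (2,2) (f=6, h=2) → closed; open now [(0,3) g=3 f=8, (2,0) g=4 f=8, (2,3) g=5 f=8, (3,1) g=4 f=6, (3,2) g=5 f=6]

expanded=(2,2); open=[(0,3) g=3 f=8, (2,0) g=4 f=8, (2,3) g=5 f=8, (3,1) g=4 f=6, (3,2) g=5 f=6]; closed=[(0,0), (0,1), (0,2), (1,1), (2,1), (2,2)]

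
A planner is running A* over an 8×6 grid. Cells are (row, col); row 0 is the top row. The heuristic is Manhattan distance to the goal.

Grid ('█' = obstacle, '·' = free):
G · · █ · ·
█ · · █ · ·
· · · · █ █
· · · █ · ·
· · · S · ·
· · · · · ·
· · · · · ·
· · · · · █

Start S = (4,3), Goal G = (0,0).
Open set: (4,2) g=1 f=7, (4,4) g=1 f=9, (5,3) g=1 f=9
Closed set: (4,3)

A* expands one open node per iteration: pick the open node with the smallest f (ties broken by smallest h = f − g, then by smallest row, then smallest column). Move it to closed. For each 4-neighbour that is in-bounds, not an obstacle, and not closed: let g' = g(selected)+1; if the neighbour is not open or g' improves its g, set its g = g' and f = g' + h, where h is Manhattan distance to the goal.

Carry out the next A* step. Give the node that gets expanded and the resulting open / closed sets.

step 1: expand (4,2) (f=7, h=6) → closed; open now [(3,2) g=2 f=7, (4,1) g=2 f=7, (4,4) g=1 f=9, (5,2) g=2 f=9, (5,3) g=1 f=9]

expanded=(4,2); open=[(3,2) g=2 f=7, (4,1) g=2 f=7, (4,4) g=1 f=9, (5,2) g=2 f=9, (5,3) g=1 f=9]; closed=[(4,2), (4,3)]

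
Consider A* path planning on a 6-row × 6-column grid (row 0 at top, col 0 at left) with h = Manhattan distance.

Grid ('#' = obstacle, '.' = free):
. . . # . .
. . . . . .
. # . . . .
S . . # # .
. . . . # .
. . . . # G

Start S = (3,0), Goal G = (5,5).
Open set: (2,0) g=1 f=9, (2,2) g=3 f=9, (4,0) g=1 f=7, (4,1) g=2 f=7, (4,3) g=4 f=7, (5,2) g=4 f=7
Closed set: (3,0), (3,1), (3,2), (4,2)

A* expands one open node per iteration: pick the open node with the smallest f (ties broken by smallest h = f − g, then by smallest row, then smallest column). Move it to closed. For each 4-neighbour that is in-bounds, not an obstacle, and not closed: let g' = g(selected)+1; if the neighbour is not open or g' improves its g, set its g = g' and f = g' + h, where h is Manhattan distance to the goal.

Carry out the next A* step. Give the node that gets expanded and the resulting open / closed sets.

expanded=(4,3); open=[(2,0) g=1 f=9, (2,2) g=3 f=9, (4,0) g=1 f=7, (4,1) g=2 f=7, (5,2) g=4 f=7, (5,3) g=5 f=7]; closed=[(3,0), (3,1), (3,2), (4,2), (4,3)]

step 1: expand (4,3) (f=7, h=3) → closed; open now [(2,0) g=1 f=9, (2,2) g=3 f=9, (4,0) g=1 f=7, (4,1) g=2 f=7, (5,2) g=4 f=7, (5,3) g=5 f=7]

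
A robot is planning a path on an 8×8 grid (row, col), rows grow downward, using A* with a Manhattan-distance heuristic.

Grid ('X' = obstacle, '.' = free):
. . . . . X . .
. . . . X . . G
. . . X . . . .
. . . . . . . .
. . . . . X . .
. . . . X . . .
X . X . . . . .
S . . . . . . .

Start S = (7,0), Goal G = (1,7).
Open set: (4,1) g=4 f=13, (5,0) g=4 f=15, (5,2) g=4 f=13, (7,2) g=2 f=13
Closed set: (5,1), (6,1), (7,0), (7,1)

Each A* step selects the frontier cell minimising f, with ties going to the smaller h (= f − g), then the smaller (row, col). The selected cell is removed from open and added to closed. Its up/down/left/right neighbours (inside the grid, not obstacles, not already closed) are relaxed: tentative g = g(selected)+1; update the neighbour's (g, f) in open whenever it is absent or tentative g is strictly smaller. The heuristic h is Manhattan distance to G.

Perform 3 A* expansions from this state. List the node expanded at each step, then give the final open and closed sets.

step 1: expand (4,1) (f=13, h=9) → closed; open now [(3,1) g=5 f=13, (4,0) g=5 f=15, (4,2) g=5 f=13, (5,0) g=4 f=15, (5,2) g=4 f=13, (7,2) g=2 f=13]
step 2: expand (3,1) (f=13, h=8) → closed; open now [(2,1) g=6 f=13, (3,0) g=6 f=15, (3,2) g=6 f=13, (4,0) g=5 f=15, (4,2) g=5 f=13, (5,0) g=4 f=15, (5,2) g=4 f=13, (7,2) g=2 f=13]
step 3: expand (2,1) (f=13, h=7) → closed; open now [(1,1) g=7 f=13, (2,0) g=7 f=15, (2,2) g=7 f=13, (3,0) g=6 f=15, (3,2) g=6 f=13, (4,0) g=5 f=15, (4,2) g=5 f=13, (5,0) g=4 f=15, (5,2) g=4 f=13, (7,2) g=2 f=13]

order=[(4,1) → (3,1) → (2,1)]; open=[(1,1) g=7 f=13, (2,0) g=7 f=15, (2,2) g=7 f=13, (3,0) g=6 f=15, (3,2) g=6 f=13, (4,0) g=5 f=15, (4,2) g=5 f=13, (5,0) g=4 f=15, (5,2) g=4 f=13, (7,2) g=2 f=13]; closed=[(2,1), (3,1), (4,1), (5,1), (6,1), (7,0), (7,1)]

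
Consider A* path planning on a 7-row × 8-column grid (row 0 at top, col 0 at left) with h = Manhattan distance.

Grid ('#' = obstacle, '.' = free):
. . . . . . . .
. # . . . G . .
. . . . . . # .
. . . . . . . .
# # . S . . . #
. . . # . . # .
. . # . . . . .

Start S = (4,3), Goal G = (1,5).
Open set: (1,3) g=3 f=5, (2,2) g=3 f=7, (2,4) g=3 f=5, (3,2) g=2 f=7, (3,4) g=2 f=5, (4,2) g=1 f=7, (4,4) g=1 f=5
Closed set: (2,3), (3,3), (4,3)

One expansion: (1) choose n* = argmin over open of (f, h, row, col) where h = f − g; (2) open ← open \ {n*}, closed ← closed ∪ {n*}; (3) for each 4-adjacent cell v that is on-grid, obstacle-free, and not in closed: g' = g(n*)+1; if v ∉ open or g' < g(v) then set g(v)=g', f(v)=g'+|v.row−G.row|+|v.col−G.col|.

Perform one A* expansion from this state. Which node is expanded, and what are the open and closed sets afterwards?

step 1: expand (1,3) (f=5, h=2) → closed; open now [(0,3) g=4 f=7, (1,2) g=4 f=7, (1,4) g=4 f=5, (2,2) g=3 f=7, (2,4) g=3 f=5, (3,2) g=2 f=7, (3,4) g=2 f=5, (4,2) g=1 f=7, (4,4) g=1 f=5]

expanded=(1,3); open=[(0,3) g=4 f=7, (1,2) g=4 f=7, (1,4) g=4 f=5, (2,2) g=3 f=7, (2,4) g=3 f=5, (3,2) g=2 f=7, (3,4) g=2 f=5, (4,2) g=1 f=7, (4,4) g=1 f=5]; closed=[(1,3), (2,3), (3,3), (4,3)]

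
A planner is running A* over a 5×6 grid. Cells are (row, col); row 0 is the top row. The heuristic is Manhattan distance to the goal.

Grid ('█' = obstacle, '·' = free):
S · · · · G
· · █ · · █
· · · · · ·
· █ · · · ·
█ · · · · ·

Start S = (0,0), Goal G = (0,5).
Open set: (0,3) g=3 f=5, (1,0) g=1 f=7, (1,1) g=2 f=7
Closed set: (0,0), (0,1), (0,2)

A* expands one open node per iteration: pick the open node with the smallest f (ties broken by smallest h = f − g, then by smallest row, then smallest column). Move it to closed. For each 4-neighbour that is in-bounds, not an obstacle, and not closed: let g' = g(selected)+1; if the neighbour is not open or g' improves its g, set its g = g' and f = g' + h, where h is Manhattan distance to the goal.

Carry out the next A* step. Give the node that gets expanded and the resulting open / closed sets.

step 1: expand (0,3) (f=5, h=2) → closed; open now [(0,4) g=4 f=5, (1,0) g=1 f=7, (1,1) g=2 f=7, (1,3) g=4 f=7]

expanded=(0,3); open=[(0,4) g=4 f=5, (1,0) g=1 f=7, (1,1) g=2 f=7, (1,3) g=4 f=7]; closed=[(0,0), (0,1), (0,2), (0,3)]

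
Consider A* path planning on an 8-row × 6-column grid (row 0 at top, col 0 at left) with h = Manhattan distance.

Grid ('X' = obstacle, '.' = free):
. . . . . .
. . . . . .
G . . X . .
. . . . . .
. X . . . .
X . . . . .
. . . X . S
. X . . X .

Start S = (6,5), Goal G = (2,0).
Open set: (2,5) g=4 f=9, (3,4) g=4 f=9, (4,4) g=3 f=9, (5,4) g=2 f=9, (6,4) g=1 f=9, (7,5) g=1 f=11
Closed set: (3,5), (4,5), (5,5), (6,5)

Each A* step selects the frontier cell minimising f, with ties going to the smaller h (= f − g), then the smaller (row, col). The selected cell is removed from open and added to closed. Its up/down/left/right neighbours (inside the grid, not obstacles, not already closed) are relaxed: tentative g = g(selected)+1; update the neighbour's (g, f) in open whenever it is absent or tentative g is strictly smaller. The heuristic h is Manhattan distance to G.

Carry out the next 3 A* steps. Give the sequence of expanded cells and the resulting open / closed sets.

order=[(2,5) → (2,4) → (3,4)]; open=[(1,4) g=6 f=11, (1,5) g=5 f=11, (3,3) g=5 f=9, (4,4) g=3 f=9, (5,4) g=2 f=9, (6,4) g=1 f=9, (7,5) g=1 f=11]; closed=[(2,4), (2,5), (3,4), (3,5), (4,5), (5,5), (6,5)]

step 1: expand (2,5) (f=9, h=5) → closed; open now [(1,5) g=5 f=11, (2,4) g=5 f=9, (3,4) g=4 f=9, (4,4) g=3 f=9, (5,4) g=2 f=9, (6,4) g=1 f=9, (7,5) g=1 f=11]
step 2: expand (2,4) (f=9, h=4) → closed; open now [(1,4) g=6 f=11, (1,5) g=5 f=11, (3,4) g=4 f=9, (4,4) g=3 f=9, (5,4) g=2 f=9, (6,4) g=1 f=9, (7,5) g=1 f=11]
step 3: expand (3,4) (f=9, h=5) → closed; open now [(1,4) g=6 f=11, (1,5) g=5 f=11, (3,3) g=5 f=9, (4,4) g=3 f=9, (5,4) g=2 f=9, (6,4) g=1 f=9, (7,5) g=1 f=11]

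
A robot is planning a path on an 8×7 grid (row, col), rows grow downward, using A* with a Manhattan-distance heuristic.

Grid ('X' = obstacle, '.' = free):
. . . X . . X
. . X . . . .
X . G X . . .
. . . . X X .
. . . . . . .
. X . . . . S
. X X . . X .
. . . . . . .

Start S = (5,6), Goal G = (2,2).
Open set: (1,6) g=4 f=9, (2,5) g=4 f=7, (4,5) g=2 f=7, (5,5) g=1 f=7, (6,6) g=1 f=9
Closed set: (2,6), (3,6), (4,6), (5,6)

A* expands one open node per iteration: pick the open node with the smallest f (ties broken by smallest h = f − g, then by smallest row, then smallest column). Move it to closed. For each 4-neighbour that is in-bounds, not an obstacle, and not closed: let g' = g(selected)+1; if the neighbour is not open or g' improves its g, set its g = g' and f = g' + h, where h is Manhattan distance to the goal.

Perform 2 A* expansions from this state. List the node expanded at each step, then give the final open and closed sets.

step 1: expand (2,5) (f=7, h=3) → closed; open now [(1,5) g=5 f=9, (1,6) g=4 f=9, (2,4) g=5 f=7, (4,5) g=2 f=7, (5,5) g=1 f=7, (6,6) g=1 f=9]
step 2: expand (2,4) (f=7, h=2) → closed; open now [(1,4) g=6 f=9, (1,5) g=5 f=9, (1,6) g=4 f=9, (4,5) g=2 f=7, (5,5) g=1 f=7, (6,6) g=1 f=9]

order=[(2,5) → (2,4)]; open=[(1,4) g=6 f=9, (1,5) g=5 f=9, (1,6) g=4 f=9, (4,5) g=2 f=7, (5,5) g=1 f=7, (6,6) g=1 f=9]; closed=[(2,4), (2,5), (2,6), (3,6), (4,6), (5,6)]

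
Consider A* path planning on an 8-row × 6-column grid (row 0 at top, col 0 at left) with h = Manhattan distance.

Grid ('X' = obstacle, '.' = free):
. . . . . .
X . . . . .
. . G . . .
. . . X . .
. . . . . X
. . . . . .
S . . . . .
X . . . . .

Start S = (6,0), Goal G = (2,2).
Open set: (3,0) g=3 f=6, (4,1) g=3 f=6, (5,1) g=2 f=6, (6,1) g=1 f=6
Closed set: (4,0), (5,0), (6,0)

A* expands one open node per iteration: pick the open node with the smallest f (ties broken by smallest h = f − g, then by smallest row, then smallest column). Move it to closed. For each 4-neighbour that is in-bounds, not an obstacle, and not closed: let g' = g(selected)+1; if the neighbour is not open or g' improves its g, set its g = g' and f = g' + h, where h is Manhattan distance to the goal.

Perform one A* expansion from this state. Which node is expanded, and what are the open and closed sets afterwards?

expanded=(3,0); open=[(2,0) g=4 f=6, (3,1) g=4 f=6, (4,1) g=3 f=6, (5,1) g=2 f=6, (6,1) g=1 f=6]; closed=[(3,0), (4,0), (5,0), (6,0)]

step 1: expand (3,0) (f=6, h=3) → closed; open now [(2,0) g=4 f=6, (3,1) g=4 f=6, (4,1) g=3 f=6, (5,1) g=2 f=6, (6,1) g=1 f=6]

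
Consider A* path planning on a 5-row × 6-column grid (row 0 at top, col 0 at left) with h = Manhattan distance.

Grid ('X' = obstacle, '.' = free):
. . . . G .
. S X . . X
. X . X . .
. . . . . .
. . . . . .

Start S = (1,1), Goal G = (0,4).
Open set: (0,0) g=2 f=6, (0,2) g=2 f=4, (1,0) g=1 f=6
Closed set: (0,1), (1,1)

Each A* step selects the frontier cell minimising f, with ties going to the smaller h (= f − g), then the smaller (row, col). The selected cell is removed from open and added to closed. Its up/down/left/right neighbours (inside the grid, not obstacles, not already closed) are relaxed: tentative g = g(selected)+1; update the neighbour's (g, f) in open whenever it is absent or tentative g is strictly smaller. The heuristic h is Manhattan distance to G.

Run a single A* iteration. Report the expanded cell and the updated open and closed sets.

step 1: expand (0,2) (f=4, h=2) → closed; open now [(0,0) g=2 f=6, (0,3) g=3 f=4, (1,0) g=1 f=6]

expanded=(0,2); open=[(0,0) g=2 f=6, (0,3) g=3 f=4, (1,0) g=1 f=6]; closed=[(0,1), (0,2), (1,1)]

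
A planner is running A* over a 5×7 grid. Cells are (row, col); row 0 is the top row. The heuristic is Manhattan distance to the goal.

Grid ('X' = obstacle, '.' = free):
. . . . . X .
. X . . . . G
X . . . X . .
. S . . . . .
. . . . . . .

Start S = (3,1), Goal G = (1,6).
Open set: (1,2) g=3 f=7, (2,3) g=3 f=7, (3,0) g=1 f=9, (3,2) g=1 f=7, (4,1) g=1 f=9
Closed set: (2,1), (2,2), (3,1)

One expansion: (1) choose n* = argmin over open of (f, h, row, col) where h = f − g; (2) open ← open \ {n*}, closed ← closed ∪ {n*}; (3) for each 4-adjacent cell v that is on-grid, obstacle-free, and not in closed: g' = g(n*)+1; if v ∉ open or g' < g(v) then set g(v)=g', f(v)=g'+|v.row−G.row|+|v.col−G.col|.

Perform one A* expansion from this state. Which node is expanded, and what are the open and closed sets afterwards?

step 1: expand (1,2) (f=7, h=4) → closed; open now [(0,2) g=4 f=9, (1,3) g=4 f=7, (2,3) g=3 f=7, (3,0) g=1 f=9, (3,2) g=1 f=7, (4,1) g=1 f=9]

expanded=(1,2); open=[(0,2) g=4 f=9, (1,3) g=4 f=7, (2,3) g=3 f=7, (3,0) g=1 f=9, (3,2) g=1 f=7, (4,1) g=1 f=9]; closed=[(1,2), (2,1), (2,2), (3,1)]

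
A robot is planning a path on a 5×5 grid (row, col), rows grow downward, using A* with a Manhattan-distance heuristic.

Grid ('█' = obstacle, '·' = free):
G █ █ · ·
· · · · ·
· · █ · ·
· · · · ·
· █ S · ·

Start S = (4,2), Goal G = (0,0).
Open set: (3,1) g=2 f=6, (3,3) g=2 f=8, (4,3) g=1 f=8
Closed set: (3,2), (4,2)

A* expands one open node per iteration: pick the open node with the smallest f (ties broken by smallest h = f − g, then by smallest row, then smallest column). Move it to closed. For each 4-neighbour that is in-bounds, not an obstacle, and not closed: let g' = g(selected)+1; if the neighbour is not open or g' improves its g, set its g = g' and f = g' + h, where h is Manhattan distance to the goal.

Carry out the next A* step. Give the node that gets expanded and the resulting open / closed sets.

step 1: expand (3,1) (f=6, h=4) → closed; open now [(2,1) g=3 f=6, (3,0) g=3 f=6, (3,3) g=2 f=8, (4,3) g=1 f=8]

expanded=(3,1); open=[(2,1) g=3 f=6, (3,0) g=3 f=6, (3,3) g=2 f=8, (4,3) g=1 f=8]; closed=[(3,1), (3,2), (4,2)]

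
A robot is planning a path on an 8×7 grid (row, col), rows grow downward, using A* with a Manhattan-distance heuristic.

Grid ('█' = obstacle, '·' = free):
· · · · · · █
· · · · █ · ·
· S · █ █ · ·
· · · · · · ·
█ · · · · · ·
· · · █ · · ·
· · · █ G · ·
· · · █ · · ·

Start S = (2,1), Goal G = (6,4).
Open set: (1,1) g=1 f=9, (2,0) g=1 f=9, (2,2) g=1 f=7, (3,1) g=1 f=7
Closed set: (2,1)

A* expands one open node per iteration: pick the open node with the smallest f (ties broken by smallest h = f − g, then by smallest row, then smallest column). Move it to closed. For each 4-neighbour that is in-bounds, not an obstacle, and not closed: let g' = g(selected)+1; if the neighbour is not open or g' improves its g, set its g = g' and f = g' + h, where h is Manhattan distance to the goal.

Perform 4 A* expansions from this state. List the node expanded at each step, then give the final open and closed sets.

order=[(2,2) → (3,2) → (3,3) → (3,4)]; open=[(1,1) g=1 f=9, (1,2) g=2 f=9, (2,0) g=1 f=9, (3,1) g=1 f=7, (3,5) g=5 f=9, (4,2) g=3 f=7, (4,3) g=4 f=7, (4,4) g=5 f=7]; closed=[(2,1), (2,2), (3,2), (3,3), (3,4)]

step 1: expand (2,2) (f=7, h=6) → closed; open now [(1,1) g=1 f=9, (1,2) g=2 f=9, (2,0) g=1 f=9, (3,1) g=1 f=7, (3,2) g=2 f=7]
step 2: expand (3,2) (f=7, h=5) → closed; open now [(1,1) g=1 f=9, (1,2) g=2 f=9, (2,0) g=1 f=9, (3,1) g=1 f=7, (3,3) g=3 f=7, (4,2) g=3 f=7]
step 3: expand (3,3) (f=7, h=4) → closed; open now [(1,1) g=1 f=9, (1,2) g=2 f=9, (2,0) g=1 f=9, (3,1) g=1 f=7, (3,4) g=4 f=7, (4,2) g=3 f=7, (4,3) g=4 f=7]
step 4: expand (3,4) (f=7, h=3) → closed; open now [(1,1) g=1 f=9, (1,2) g=2 f=9, (2,0) g=1 f=9, (3,1) g=1 f=7, (3,5) g=5 f=9, (4,2) g=3 f=7, (4,3) g=4 f=7, (4,4) g=5 f=7]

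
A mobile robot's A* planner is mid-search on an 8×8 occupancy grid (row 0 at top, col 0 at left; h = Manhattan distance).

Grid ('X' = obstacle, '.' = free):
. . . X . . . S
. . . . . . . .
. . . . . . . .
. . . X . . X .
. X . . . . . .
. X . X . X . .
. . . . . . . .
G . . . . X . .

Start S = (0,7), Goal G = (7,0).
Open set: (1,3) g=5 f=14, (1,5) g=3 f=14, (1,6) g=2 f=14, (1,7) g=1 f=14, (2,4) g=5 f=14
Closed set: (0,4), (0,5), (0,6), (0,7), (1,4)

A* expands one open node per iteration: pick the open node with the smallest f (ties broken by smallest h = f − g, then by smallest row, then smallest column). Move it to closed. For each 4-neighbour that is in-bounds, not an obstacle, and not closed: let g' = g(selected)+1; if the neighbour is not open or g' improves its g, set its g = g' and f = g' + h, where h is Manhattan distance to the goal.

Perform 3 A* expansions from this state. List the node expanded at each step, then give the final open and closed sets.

step 1: expand (1,3) (f=14, h=9) → closed; open now [(1,2) g=6 f=14, (1,5) g=3 f=14, (1,6) g=2 f=14, (1,7) g=1 f=14, (2,3) g=6 f=14, (2,4) g=5 f=14]
step 2: expand (1,2) (f=14, h=8) → closed; open now [(0,2) g=7 f=16, (1,1) g=7 f=14, (1,5) g=3 f=14, (1,6) g=2 f=14, (1,7) g=1 f=14, (2,2) g=7 f=14, (2,3) g=6 f=14, (2,4) g=5 f=14]
step 3: expand (1,1) (f=14, h=7) → closed; open now [(0,1) g=8 f=16, (0,2) g=7 f=16, (1,0) g=8 f=14, (1,5) g=3 f=14, (1,6) g=2 f=14, (1,7) g=1 f=14, (2,1) g=8 f=14, (2,2) g=7 f=14, (2,3) g=6 f=14, (2,4) g=5 f=14]

order=[(1,3) → (1,2) → (1,1)]; open=[(0,1) g=8 f=16, (0,2) g=7 f=16, (1,0) g=8 f=14, (1,5) g=3 f=14, (1,6) g=2 f=14, (1,7) g=1 f=14, (2,1) g=8 f=14, (2,2) g=7 f=14, (2,3) g=6 f=14, (2,4) g=5 f=14]; closed=[(0,4), (0,5), (0,6), (0,7), (1,1), (1,2), (1,3), (1,4)]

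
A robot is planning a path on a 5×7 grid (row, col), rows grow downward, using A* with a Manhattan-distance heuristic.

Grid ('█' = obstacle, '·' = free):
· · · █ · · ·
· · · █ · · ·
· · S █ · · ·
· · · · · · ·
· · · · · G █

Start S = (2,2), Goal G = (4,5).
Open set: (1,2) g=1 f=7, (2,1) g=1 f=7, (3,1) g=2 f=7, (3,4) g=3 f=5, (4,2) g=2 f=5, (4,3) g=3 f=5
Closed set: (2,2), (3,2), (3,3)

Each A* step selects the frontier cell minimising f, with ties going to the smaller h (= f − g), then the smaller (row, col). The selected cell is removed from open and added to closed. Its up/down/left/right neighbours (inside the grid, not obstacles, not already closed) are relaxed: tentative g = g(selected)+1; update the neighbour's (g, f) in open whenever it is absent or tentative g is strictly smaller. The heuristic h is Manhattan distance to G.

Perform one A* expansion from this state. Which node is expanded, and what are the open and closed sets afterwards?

expanded=(3,4); open=[(1,2) g=1 f=7, (2,1) g=1 f=7, (2,4) g=4 f=7, (3,1) g=2 f=7, (3,5) g=4 f=5, (4,2) g=2 f=5, (4,3) g=3 f=5, (4,4) g=4 f=5]; closed=[(2,2), (3,2), (3,3), (3,4)]

step 1: expand (3,4) (f=5, h=2) → closed; open now [(1,2) g=1 f=7, (2,1) g=1 f=7, (2,4) g=4 f=7, (3,1) g=2 f=7, (3,5) g=4 f=5, (4,2) g=2 f=5, (4,3) g=3 f=5, (4,4) g=4 f=5]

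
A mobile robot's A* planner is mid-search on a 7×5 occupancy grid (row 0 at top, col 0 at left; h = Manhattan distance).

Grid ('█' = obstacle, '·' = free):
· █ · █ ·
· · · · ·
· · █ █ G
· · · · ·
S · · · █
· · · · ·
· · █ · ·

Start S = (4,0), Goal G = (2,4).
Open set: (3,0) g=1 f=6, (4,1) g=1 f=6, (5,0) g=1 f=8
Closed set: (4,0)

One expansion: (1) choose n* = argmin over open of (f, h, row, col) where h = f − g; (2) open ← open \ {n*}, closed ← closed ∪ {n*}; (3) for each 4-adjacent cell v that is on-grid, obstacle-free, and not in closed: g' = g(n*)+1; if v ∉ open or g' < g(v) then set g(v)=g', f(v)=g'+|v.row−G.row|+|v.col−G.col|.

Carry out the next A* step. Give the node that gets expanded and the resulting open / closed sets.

step 1: expand (3,0) (f=6, h=5) → closed; open now [(2,0) g=2 f=6, (3,1) g=2 f=6, (4,1) g=1 f=6, (5,0) g=1 f=8]

expanded=(3,0); open=[(2,0) g=2 f=6, (3,1) g=2 f=6, (4,1) g=1 f=6, (5,0) g=1 f=8]; closed=[(3,0), (4,0)]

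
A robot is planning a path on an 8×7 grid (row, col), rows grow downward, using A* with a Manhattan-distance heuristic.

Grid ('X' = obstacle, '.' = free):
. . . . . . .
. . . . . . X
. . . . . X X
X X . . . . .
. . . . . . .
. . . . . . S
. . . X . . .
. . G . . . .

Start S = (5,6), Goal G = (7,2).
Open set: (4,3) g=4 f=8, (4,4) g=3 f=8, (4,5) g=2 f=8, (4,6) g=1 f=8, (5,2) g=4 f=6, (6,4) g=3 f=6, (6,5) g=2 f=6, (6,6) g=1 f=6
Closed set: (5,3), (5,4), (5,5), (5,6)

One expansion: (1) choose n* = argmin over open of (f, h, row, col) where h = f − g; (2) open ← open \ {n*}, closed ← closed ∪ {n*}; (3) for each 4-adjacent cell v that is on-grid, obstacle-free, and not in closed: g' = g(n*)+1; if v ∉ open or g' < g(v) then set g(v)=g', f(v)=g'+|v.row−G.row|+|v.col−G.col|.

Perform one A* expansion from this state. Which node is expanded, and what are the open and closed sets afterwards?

step 1: expand (5,2) (f=6, h=2) → closed; open now [(4,2) g=5 f=8, (4,3) g=4 f=8, (4,4) g=3 f=8, (4,5) g=2 f=8, (4,6) g=1 f=8, (5,1) g=5 f=8, (6,2) g=5 f=6, (6,4) g=3 f=6, (6,5) g=2 f=6, (6,6) g=1 f=6]

expanded=(5,2); open=[(4,2) g=5 f=8, (4,3) g=4 f=8, (4,4) g=3 f=8, (4,5) g=2 f=8, (4,6) g=1 f=8, (5,1) g=5 f=8, (6,2) g=5 f=6, (6,4) g=3 f=6, (6,5) g=2 f=6, (6,6) g=1 f=6]; closed=[(5,2), (5,3), (5,4), (5,5), (5,6)]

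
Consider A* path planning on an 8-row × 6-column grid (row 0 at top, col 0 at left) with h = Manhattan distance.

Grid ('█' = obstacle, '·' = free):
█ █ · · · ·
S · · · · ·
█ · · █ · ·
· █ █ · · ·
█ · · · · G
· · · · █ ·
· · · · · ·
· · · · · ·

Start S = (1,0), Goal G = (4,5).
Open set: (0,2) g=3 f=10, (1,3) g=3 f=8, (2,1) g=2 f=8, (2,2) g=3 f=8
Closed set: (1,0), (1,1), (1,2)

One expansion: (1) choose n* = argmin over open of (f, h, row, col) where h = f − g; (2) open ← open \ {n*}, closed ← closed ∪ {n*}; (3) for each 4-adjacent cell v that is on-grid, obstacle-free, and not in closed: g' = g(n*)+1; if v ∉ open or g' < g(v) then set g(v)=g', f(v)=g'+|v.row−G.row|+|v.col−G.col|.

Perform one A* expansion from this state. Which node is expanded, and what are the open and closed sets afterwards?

step 1: expand (1,3) (f=8, h=5) → closed; open now [(0,2) g=3 f=10, (0,3) g=4 f=10, (1,4) g=4 f=8, (2,1) g=2 f=8, (2,2) g=3 f=8]

expanded=(1,3); open=[(0,2) g=3 f=10, (0,3) g=4 f=10, (1,4) g=4 f=8, (2,1) g=2 f=8, (2,2) g=3 f=8]; closed=[(1,0), (1,1), (1,2), (1,3)]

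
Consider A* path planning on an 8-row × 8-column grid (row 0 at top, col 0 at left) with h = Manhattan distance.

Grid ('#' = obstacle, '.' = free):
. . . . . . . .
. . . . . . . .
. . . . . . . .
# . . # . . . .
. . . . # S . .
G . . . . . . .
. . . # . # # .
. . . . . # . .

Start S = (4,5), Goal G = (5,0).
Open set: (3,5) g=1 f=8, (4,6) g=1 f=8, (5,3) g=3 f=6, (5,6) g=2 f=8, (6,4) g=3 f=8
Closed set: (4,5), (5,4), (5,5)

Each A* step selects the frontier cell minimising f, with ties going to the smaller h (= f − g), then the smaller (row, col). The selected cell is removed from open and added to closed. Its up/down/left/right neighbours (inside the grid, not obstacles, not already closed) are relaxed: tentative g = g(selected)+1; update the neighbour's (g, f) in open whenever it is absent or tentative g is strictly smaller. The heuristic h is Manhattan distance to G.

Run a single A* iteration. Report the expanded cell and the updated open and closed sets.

step 1: expand (5,3) (f=6, h=3) → closed; open now [(3,5) g=1 f=8, (4,3) g=4 f=8, (4,6) g=1 f=8, (5,2) g=4 f=6, (5,6) g=2 f=8, (6,4) g=3 f=8]

expanded=(5,3); open=[(3,5) g=1 f=8, (4,3) g=4 f=8, (4,6) g=1 f=8, (5,2) g=4 f=6, (5,6) g=2 f=8, (6,4) g=3 f=8]; closed=[(4,5), (5,3), (5,4), (5,5)]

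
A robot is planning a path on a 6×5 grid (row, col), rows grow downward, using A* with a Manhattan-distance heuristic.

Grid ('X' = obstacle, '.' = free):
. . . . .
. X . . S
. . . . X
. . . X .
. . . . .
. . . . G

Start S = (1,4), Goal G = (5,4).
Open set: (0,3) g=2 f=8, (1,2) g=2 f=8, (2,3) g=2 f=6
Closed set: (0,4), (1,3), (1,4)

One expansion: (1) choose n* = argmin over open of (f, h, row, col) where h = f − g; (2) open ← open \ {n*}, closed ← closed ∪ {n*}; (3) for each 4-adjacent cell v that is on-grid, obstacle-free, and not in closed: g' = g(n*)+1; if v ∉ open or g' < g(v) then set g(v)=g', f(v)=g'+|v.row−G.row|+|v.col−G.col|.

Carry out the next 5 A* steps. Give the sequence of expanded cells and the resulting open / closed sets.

step 1: expand (2,3) (f=6, h=4) → closed; open now [(0,3) g=2 f=8, (1,2) g=2 f=8, (2,2) g=3 f=8]
step 2: expand (2,2) (f=8, h=5) → closed; open now [(0,3) g=2 f=8, (1,2) g=2 f=8, (2,1) g=4 f=10, (3,2) g=4 f=8]
step 3: expand (3,2) (f=8, h=4) → closed; open now [(0,3) g=2 f=8, (1,2) g=2 f=8, (2,1) g=4 f=10, (3,1) g=5 f=10, (4,2) g=5 f=8]
step 4: expand (4,2) (f=8, h=3) → closed; open now [(0,3) g=2 f=8, (1,2) g=2 f=8, (2,1) g=4 f=10, (3,1) g=5 f=10, (4,1) g=6 f=10, (4,3) g=6 f=8, (5,2) g=6 f=8]
step 5: expand (4,3) (f=8, h=2) → closed; open now [(0,3) g=2 f=8, (1,2) g=2 f=8, (2,1) g=4 f=10, (3,1) g=5 f=10, (4,1) g=6 f=10, (4,4) g=7 f=8, (5,2) g=6 f=8, (5,3) g=7 f=8]

order=[(2,3) → (2,2) → (3,2) → (4,2) → (4,3)]; open=[(0,3) g=2 f=8, (1,2) g=2 f=8, (2,1) g=4 f=10, (3,1) g=5 f=10, (4,1) g=6 f=10, (4,4) g=7 f=8, (5,2) g=6 f=8, (5,3) g=7 f=8]; closed=[(0,4), (1,3), (1,4), (2,2), (2,3), (3,2), (4,2), (4,3)]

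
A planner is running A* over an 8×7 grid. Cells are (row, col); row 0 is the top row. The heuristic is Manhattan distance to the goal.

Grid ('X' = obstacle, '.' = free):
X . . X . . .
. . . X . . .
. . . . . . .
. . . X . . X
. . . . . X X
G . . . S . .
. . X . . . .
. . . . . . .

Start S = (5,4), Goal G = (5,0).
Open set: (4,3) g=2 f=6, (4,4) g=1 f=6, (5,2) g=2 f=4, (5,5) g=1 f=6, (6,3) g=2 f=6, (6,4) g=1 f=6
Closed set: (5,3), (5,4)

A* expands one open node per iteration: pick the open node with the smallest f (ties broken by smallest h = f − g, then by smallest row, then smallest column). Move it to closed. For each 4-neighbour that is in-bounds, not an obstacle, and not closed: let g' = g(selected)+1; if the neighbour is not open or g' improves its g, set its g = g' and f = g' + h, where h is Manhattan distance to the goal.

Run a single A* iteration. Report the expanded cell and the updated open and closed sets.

expanded=(5,2); open=[(4,2) g=3 f=6, (4,3) g=2 f=6, (4,4) g=1 f=6, (5,1) g=3 f=4, (5,5) g=1 f=6, (6,3) g=2 f=6, (6,4) g=1 f=6]; closed=[(5,2), (5,3), (5,4)]

step 1: expand (5,2) (f=4, h=2) → closed; open now [(4,2) g=3 f=6, (4,3) g=2 f=6, (4,4) g=1 f=6, (5,1) g=3 f=4, (5,5) g=1 f=6, (6,3) g=2 f=6, (6,4) g=1 f=6]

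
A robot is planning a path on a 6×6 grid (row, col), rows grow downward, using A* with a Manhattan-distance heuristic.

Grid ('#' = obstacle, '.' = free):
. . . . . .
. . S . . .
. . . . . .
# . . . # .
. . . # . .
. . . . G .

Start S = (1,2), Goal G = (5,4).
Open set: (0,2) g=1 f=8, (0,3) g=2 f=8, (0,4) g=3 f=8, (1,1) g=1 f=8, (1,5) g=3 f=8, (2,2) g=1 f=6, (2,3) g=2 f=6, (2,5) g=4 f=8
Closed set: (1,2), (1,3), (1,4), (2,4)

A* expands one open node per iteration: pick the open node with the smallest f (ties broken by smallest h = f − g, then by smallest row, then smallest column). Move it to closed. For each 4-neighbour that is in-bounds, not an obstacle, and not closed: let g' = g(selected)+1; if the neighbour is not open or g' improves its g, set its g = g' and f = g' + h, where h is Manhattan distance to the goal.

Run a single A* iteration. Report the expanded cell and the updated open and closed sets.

expanded=(2,3); open=[(0,2) g=1 f=8, (0,3) g=2 f=8, (0,4) g=3 f=8, (1,1) g=1 f=8, (1,5) g=3 f=8, (2,2) g=1 f=6, (2,5) g=4 f=8, (3,3) g=3 f=6]; closed=[(1,2), (1,3), (1,4), (2,3), (2,4)]

step 1: expand (2,3) (f=6, h=4) → closed; open now [(0,2) g=1 f=8, (0,3) g=2 f=8, (0,4) g=3 f=8, (1,1) g=1 f=8, (1,5) g=3 f=8, (2,2) g=1 f=6, (2,5) g=4 f=8, (3,3) g=3 f=6]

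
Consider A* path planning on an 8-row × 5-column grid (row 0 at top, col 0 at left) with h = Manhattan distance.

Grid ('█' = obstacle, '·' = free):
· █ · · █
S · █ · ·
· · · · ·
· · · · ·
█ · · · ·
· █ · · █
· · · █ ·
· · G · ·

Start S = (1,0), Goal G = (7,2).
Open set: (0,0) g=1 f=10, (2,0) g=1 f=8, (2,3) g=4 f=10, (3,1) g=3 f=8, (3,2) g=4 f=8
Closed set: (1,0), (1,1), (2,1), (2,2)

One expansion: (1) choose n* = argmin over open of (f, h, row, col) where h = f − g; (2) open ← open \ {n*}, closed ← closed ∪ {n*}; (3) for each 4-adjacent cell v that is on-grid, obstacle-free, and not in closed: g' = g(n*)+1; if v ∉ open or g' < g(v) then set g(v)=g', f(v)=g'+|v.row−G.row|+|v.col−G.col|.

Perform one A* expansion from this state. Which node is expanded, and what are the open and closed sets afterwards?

step 1: expand (3,2) (f=8, h=4) → closed; open now [(0,0) g=1 f=10, (2,0) g=1 f=8, (2,3) g=4 f=10, (3,1) g=3 f=8, (3,3) g=5 f=10, (4,2) g=5 f=8]

expanded=(3,2); open=[(0,0) g=1 f=10, (2,0) g=1 f=8, (2,3) g=4 f=10, (3,1) g=3 f=8, (3,3) g=5 f=10, (4,2) g=5 f=8]; closed=[(1,0), (1,1), (2,1), (2,2), (3,2)]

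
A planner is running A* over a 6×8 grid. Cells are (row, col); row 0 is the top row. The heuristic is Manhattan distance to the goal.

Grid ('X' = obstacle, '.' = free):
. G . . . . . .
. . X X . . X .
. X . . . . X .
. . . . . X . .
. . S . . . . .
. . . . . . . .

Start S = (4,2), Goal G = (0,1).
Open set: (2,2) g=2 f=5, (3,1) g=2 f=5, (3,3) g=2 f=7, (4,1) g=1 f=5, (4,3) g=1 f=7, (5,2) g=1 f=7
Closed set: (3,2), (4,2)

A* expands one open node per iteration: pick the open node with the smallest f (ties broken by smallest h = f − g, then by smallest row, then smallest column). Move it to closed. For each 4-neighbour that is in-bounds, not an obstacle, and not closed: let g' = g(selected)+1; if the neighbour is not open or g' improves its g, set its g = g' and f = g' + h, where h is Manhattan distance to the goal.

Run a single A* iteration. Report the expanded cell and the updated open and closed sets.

expanded=(2,2); open=[(2,3) g=3 f=7, (3,1) g=2 f=5, (3,3) g=2 f=7, (4,1) g=1 f=5, (4,3) g=1 f=7, (5,2) g=1 f=7]; closed=[(2,2), (3,2), (4,2)]

step 1: expand (2,2) (f=5, h=3) → closed; open now [(2,3) g=3 f=7, (3,1) g=2 f=5, (3,3) g=2 f=7, (4,1) g=1 f=5, (4,3) g=1 f=7, (5,2) g=1 f=7]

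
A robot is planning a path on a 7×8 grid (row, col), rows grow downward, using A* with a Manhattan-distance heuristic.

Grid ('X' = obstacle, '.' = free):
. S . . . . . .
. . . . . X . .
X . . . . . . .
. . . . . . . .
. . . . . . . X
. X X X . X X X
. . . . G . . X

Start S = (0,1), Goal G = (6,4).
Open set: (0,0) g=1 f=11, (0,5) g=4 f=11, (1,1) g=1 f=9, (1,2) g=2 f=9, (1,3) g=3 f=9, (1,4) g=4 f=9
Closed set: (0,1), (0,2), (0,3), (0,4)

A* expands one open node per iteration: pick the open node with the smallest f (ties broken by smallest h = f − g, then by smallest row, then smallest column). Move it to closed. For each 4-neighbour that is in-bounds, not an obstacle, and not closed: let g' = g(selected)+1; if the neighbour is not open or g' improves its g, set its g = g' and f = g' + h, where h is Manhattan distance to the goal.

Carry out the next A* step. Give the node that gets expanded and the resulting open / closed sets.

expanded=(1,4); open=[(0,0) g=1 f=11, (0,5) g=4 f=11, (1,1) g=1 f=9, (1,2) g=2 f=9, (1,3) g=3 f=9, (2,4) g=5 f=9]; closed=[(0,1), (0,2), (0,3), (0,4), (1,4)]

step 1: expand (1,4) (f=9, h=5) → closed; open now [(0,0) g=1 f=11, (0,5) g=4 f=11, (1,1) g=1 f=9, (1,2) g=2 f=9, (1,3) g=3 f=9, (2,4) g=5 f=9]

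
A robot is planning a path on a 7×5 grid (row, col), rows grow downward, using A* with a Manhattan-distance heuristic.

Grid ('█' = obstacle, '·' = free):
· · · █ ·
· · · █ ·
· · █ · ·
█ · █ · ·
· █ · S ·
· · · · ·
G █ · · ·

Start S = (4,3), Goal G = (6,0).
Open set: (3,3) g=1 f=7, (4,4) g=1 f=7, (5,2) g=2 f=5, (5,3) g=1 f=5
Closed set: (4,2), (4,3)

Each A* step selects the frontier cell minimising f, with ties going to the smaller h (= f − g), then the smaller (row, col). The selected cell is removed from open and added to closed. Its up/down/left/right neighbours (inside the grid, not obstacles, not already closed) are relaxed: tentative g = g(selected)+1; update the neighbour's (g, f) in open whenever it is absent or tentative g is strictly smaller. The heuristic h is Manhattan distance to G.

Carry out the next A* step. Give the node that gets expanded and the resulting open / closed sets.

expanded=(5,2); open=[(3,3) g=1 f=7, (4,4) g=1 f=7, (5,1) g=3 f=5, (5,3) g=1 f=5, (6,2) g=3 f=5]; closed=[(4,2), (4,3), (5,2)]

step 1: expand (5,2) (f=5, h=3) → closed; open now [(3,3) g=1 f=7, (4,4) g=1 f=7, (5,1) g=3 f=5, (5,3) g=1 f=5, (6,2) g=3 f=5]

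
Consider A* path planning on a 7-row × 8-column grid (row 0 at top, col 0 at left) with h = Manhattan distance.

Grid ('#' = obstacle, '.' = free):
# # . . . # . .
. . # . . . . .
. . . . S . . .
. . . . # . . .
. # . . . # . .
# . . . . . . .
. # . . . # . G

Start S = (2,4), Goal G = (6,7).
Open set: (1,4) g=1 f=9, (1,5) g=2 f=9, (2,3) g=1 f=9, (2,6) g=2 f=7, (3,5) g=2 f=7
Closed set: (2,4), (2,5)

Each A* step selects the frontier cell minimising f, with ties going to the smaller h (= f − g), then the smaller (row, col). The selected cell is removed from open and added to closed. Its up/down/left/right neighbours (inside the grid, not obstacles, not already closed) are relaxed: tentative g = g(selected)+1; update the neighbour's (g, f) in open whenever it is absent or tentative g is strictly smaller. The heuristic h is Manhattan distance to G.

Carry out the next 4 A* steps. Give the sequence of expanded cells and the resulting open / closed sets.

step 1: expand (2,6) (f=7, h=5) → closed; open now [(1,4) g=1 f=9, (1,5) g=2 f=9, (1,6) g=3 f=9, (2,3) g=1 f=9, (2,7) g=3 f=7, (3,5) g=2 f=7, (3,6) g=3 f=7]
step 2: expand (2,7) (f=7, h=4) → closed; open now [(1,4) g=1 f=9, (1,5) g=2 f=9, (1,6) g=3 f=9, (1,7) g=4 f=9, (2,3) g=1 f=9, (3,5) g=2 f=7, (3,6) g=3 f=7, (3,7) g=4 f=7]
step 3: expand (3,7) (f=7, h=3) → closed; open now [(1,4) g=1 f=9, (1,5) g=2 f=9, (1,6) g=3 f=9, (1,7) g=4 f=9, (2,3) g=1 f=9, (3,5) g=2 f=7, (3,6) g=3 f=7, (4,7) g=5 f=7]
step 4: expand (4,7) (f=7, h=2) → closed; open now [(1,4) g=1 f=9, (1,5) g=2 f=9, (1,6) g=3 f=9, (1,7) g=4 f=9, (2,3) g=1 f=9, (3,5) g=2 f=7, (3,6) g=3 f=7, (4,6) g=6 f=9, (5,7) g=6 f=7]

order=[(2,6) → (2,7) → (3,7) → (4,7)]; open=[(1,4) g=1 f=9, (1,5) g=2 f=9, (1,6) g=3 f=9, (1,7) g=4 f=9, (2,3) g=1 f=9, (3,5) g=2 f=7, (3,6) g=3 f=7, (4,6) g=6 f=9, (5,7) g=6 f=7]; closed=[(2,4), (2,5), (2,6), (2,7), (3,7), (4,7)]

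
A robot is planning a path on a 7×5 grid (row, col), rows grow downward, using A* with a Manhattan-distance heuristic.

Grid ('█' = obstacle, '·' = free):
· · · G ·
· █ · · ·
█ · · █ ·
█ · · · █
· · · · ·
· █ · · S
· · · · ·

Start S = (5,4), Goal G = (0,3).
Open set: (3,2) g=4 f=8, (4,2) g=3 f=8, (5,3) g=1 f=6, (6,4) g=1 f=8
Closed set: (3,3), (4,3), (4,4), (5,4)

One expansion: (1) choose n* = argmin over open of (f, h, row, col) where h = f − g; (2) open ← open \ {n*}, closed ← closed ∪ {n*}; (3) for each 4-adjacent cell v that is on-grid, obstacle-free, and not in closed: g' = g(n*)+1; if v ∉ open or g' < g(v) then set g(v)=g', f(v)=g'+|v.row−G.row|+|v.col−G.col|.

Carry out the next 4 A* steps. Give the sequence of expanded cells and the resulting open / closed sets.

step 1: expand (5,3) (f=6, h=5) → closed; open now [(3,2) g=4 f=8, (4,2) g=3 f=8, (5,2) g=2 f=8, (6,3) g=2 f=8, (6,4) g=1 f=8]
step 2: expand (3,2) (f=8, h=4) → closed; open now [(2,2) g=5 f=8, (3,1) g=5 f=10, (4,2) g=3 f=8, (5,2) g=2 f=8, (6,3) g=2 f=8, (6,4) g=1 f=8]
step 3: expand (2,2) (f=8, h=3) → closed; open now [(1,2) g=6 f=8, (2,1) g=6 f=10, (3,1) g=5 f=10, (4,2) g=3 f=8, (5,2) g=2 f=8, (6,3) g=2 f=8, (6,4) g=1 f=8]
step 4: expand (1,2) (f=8, h=2) → closed; open now [(0,2) g=7 f=8, (1,3) g=7 f=8, (2,1) g=6 f=10, (3,1) g=5 f=10, (4,2) g=3 f=8, (5,2) g=2 f=8, (6,3) g=2 f=8, (6,4) g=1 f=8]

order=[(5,3) → (3,2) → (2,2) → (1,2)]; open=[(0,2) g=7 f=8, (1,3) g=7 f=8, (2,1) g=6 f=10, (3,1) g=5 f=10, (4,2) g=3 f=8, (5,2) g=2 f=8, (6,3) g=2 f=8, (6,4) g=1 f=8]; closed=[(1,2), (2,2), (3,2), (3,3), (4,3), (4,4), (5,3), (5,4)]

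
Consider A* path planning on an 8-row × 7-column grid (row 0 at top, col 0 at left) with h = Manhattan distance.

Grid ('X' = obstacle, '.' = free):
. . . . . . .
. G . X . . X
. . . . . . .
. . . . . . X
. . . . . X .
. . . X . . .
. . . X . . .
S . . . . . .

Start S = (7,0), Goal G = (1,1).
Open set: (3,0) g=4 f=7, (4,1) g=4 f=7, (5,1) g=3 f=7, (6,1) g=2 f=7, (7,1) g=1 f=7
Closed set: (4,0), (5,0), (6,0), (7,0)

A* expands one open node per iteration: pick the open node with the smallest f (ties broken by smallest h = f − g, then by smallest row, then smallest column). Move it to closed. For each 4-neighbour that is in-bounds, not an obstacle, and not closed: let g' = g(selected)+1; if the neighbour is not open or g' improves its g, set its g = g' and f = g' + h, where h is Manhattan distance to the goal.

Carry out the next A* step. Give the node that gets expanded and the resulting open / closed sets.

expanded=(3,0); open=[(2,0) g=5 f=7, (3,1) g=5 f=7, (4,1) g=4 f=7, (5,1) g=3 f=7, (6,1) g=2 f=7, (7,1) g=1 f=7]; closed=[(3,0), (4,0), (5,0), (6,0), (7,0)]

step 1: expand (3,0) (f=7, h=3) → closed; open now [(2,0) g=5 f=7, (3,1) g=5 f=7, (4,1) g=4 f=7, (5,1) g=3 f=7, (6,1) g=2 f=7, (7,1) g=1 f=7]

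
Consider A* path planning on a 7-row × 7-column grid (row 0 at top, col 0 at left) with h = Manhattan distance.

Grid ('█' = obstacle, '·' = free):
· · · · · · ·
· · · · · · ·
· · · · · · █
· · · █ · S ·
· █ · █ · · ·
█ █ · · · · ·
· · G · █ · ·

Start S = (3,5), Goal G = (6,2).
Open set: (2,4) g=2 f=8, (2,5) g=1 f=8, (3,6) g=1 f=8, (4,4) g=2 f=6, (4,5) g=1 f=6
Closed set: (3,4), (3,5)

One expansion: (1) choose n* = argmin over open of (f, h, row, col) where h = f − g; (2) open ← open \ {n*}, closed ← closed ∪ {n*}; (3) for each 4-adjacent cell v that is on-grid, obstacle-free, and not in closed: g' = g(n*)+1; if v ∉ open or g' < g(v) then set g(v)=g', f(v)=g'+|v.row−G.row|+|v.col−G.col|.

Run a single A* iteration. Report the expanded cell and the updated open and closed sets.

step 1: expand (4,4) (f=6, h=4) → closed; open now [(2,4) g=2 f=8, (2,5) g=1 f=8, (3,6) g=1 f=8, (4,5) g=1 f=6, (5,4) g=3 f=6]

expanded=(4,4); open=[(2,4) g=2 f=8, (2,5) g=1 f=8, (3,6) g=1 f=8, (4,5) g=1 f=6, (5,4) g=3 f=6]; closed=[(3,4), (3,5), (4,4)]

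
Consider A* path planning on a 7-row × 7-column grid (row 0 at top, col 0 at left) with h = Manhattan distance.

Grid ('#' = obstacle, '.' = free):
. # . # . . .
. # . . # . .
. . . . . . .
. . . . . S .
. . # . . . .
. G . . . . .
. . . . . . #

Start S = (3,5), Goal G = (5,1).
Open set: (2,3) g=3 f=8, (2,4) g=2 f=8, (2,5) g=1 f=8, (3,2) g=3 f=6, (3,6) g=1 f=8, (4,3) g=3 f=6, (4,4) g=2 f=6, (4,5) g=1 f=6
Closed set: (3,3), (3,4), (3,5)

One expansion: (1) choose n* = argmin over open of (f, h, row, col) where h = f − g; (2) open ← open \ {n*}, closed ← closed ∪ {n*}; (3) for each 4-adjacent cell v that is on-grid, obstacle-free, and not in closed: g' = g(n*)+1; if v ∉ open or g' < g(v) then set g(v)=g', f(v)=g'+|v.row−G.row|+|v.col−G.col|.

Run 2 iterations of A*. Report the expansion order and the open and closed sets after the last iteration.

step 1: expand (3,2) (f=6, h=3) → closed; open now [(2,2) g=4 f=8, (2,3) g=3 f=8, (2,4) g=2 f=8, (2,5) g=1 f=8, (3,1) g=4 f=6, (3,6) g=1 f=8, (4,3) g=3 f=6, (4,4) g=2 f=6, (4,5) g=1 f=6]
step 2: expand (3,1) (f=6, h=2) → closed; open now [(2,1) g=5 f=8, (2,2) g=4 f=8, (2,3) g=3 f=8, (2,4) g=2 f=8, (2,5) g=1 f=8, (3,0) g=5 f=8, (3,6) g=1 f=8, (4,1) g=5 f=6, (4,3) g=3 f=6, (4,4) g=2 f=6, (4,5) g=1 f=6]

order=[(3,2) → (3,1)]; open=[(2,1) g=5 f=8, (2,2) g=4 f=8, (2,3) g=3 f=8, (2,4) g=2 f=8, (2,5) g=1 f=8, (3,0) g=5 f=8, (3,6) g=1 f=8, (4,1) g=5 f=6, (4,3) g=3 f=6, (4,4) g=2 f=6, (4,5) g=1 f=6]; closed=[(3,1), (3,2), (3,3), (3,4), (3,5)]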